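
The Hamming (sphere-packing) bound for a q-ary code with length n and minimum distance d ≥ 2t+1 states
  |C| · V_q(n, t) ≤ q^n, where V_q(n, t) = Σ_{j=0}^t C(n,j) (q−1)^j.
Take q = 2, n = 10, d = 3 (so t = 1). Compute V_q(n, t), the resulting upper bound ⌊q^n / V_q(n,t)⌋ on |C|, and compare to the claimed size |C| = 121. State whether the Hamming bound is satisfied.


V_q(n, t) = 11, q^n = 1024, Hamming bound = 93, |C| = 121 > bound (violated).

Step 1: Compute V_q(n, t) = Σ_{j=0}^1 C(n, j) (q−1)^j.
  j = 0: C(10,0)·(1)^0 = 1·1 = 1.
  j = 1: C(10,1)·(1)^1 = 10·1 = 10.
  V_q(n, t) = 1 + 10 = 11.
Step 2: q^n = 2^10 = 1024.
Step 3: Hamming bound ⌊q^n / V_q(n,t)⌋ = ⌊1024/11⌋ = 93.
Step 4: Compare |C| = 121 to 93: violated.
The claimed |C| lies above the Hamming bound, so no 2-ary code of length 10 with d ≥ 3 can have 121 codewords.


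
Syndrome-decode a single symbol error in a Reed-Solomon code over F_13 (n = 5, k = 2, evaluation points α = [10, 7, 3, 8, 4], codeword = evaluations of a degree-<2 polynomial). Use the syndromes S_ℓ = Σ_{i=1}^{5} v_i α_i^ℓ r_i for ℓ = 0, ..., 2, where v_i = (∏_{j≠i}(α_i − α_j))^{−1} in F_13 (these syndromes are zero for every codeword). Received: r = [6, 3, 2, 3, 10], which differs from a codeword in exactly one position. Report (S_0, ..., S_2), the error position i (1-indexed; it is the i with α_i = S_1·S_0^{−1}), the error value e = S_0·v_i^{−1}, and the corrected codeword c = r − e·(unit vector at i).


S = (6, 3, 8), error at position 2, error magnitude e = 8, c = [6, 8, 2, 3, 10].

Step 1: column multipliers v_i = (∏_{j≠i}(α_i − α_j))^{−1} mod 13.
  i = 1 (α = 10): (10−7)(10−3)(10−8)(10−4) = 3·7·2·6 = 252 ≡ 5, so v_1 = 5^{−1} = 8 (mod 13).
  i = 2 (α = 7): (7−10)(7−3)(7−8)(7−4) = (−3)·4·(−1)·3 = 36 ≡ 10, so v_2 = 10^{−1} = 4 (mod 13).
  i = 3 (α = 3): (3−10)(3−7)(3−8)(3−4) = (−7)·(−4)·(−5)·(−1) = 140 ≡ 10, so v_3 = 10^{−1} = 4 (mod 13).
  i = 4 (α = 8): (8−10)(8−7)(8−3)(8−4) = (−2)·1·5·4 = −40 ≡ 12, so v_4 = 12^{−1} = 12 (mod 13).
  i = 5 (α = 4): (4−10)(4−7)(4−3)(4−8) = (−6)·(−3)·1·(−4) = −72 ≡ 6, so v_5 = 6^{−1} = 11 (mod 13).
  v = [8, 4, 4, 12, 11].
Step 2: syndromes of r = [6, 3, 2, 3, 10] (all sums mod 13).
  S_0 = Σ v_i r_i = 8·6 + 4·3 + 4·2 + 12·3 + 11·10 = 214 ≡ 6.
  S_1 = Σ v_i α_i r_i = 8·10·6 + 4·7·3 + 4·3·2 + 12·8·3 + 11·4·10 = 1316 ≡ 3.
  α_i^2 mod 13 = [9, 10, 9, 12, 3].
  S_2 = Σ v_i α_i^2 r_i = 8·9·6 + 4·10·3 + 4·9·2 + 12·12·3 + 11·3·10 = 1386 ≡ 8.
  S = (6, 3, 8) ≠ 0, so r is not a codeword (an error is present).
Step 3: locate the error. For a single error e at position i, S_ℓ = v_i·e·α_i^ℓ, so α_err = S_1/S_0.
  S_0^{−1} = 6^{−1} = 11 (mod 13), so α_err = 3·11 = 33 ≡ 7 = α_2. Error position i = 2.
  Consistency check: S_2/S_1 = 8·9 = 72 ≡ 7 = α_err ✓ (single-error assumption holds).
Step 4: error magnitude e = S_0/v_2 = S_0·∏_{j≠2}(α_2 − α_j) = 6·10 = 60 ≡ 8 (mod 13).
Step 5: correct position 2: c_2 = r_2 − e = 3 − 8 ≡ 8 (mod 13). Hence c = [6, 8, 2, 3, 10].
  Check: interpolating c through the α_i gives m(x) = 4 + 8·x (degree < 2) with m(α_i) = c_i for every i, so c is indeed a codeword.


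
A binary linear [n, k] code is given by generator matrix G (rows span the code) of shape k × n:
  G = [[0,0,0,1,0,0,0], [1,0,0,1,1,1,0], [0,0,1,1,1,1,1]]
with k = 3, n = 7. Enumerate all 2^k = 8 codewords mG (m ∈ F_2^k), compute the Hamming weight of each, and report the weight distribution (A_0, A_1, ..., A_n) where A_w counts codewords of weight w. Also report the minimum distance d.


Weight distribution: A_0 = 1, A_1 = 1, A_3 = 2, A_4 = 3, A_5 = 1. Minimum distance d = 1.

Enumerate all 2^3 = 8 messages m ∈ F_2^3.
For each, compute codeword c = mG in F_2^7, then tally its weight.
  m = 000 → c = 0000000, weight = 0.
  m = 100 → c = 0001000, weight = 1.
  m = 010 → c = 1001110, weight = 4.
  m = 110 → c = 1000110, weight = 3.
  m = 001 → c = 0011111, weight = 5.
  m = 101 → c = 0010111, weight = 4.
  m = 011 → c = 1010001, weight = 3.
  m = 111 → c = 1011001, weight = 4.
Tally weights:
  weight 0: 1 codewords.
  weight 1: 1 codewords.
  weight 3: 2 codewords.
  weight 4: 3 codewords.
  weight 5: 1 codewords.
Minimum distance d = smallest w > 0 with A_w > 0 = 1.
Sanity: Σ A_w = 8 = 2^3 = 8 ✓.


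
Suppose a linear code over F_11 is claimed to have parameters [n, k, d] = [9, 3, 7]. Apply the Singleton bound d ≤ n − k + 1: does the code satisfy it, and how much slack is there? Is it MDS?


Singleton RHS = n − k + 1 = 7, slack = 0, bound satisfied, MDS.

Singleton bound: d ≤ n − k + 1.
Here n = 9, k = 3, so n − k + 1 = 7.
Given d = 7, check d ≤ 7: YES.
Slack = (n − k + 1) − d = 0.
The code is MDS (slack = 0).
Description: the claimed parameters are [9, 3, 7]_11; such a code would be MDS (meets Singleton bound).


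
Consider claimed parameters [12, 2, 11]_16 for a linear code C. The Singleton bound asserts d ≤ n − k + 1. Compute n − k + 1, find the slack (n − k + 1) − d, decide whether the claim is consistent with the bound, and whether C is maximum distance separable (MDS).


Singleton RHS = n − k + 1 = 11, slack = 0, bound satisfied, MDS.

Singleton bound: d ≤ n − k + 1.
Here n = 12, k = 2, so n − k + 1 = 11.
Given d = 11, check d ≤ 11: YES.
Slack = (n − k + 1) − d = 0.
The code is MDS (slack = 0).
Description: the claimed parameters are [12, 2, 11]_16; such a code would be MDS (meets Singleton bound).


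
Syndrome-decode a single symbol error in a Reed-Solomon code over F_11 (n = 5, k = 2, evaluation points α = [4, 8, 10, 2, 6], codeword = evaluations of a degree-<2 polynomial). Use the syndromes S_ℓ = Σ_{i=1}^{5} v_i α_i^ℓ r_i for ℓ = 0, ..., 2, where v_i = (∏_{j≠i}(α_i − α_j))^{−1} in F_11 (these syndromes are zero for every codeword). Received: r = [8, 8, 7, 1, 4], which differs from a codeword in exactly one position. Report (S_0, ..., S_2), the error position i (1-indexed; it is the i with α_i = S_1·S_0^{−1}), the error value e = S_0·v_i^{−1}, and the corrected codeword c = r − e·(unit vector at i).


S = (10, 3, 2), error at position 2, error magnitude e = 8, c = [8, 0, 7, 1, 4].

Step 1: column multipliers v_i = (∏_{j≠i}(α_i − α_j))^{−1} mod 11.
  i = 1 (α = 4): (4−8)(4−10)(4−2)(4−6) = (−4)·(−6)·2·(−2) = −96 ≡ 3, so v_1 = 3^{−1} = 4 (mod 11).
  i = 2 (α = 8): (8−4)(8−10)(8−2)(8−6) = 4·(−2)·6·2 = −96 ≡ 3, so v_2 = 3^{−1} = 4 (mod 11).
  i = 3 (α = 10): (10−4)(10−8)(10−2)(10−6) = 6·2·8·4 = 384 ≡ 10, so v_3 = 10^{−1} = 10 (mod 11).
  i = 4 (α = 2): (2−4)(2−8)(2−10)(2−6) = (−2)·(−6)·(−8)·(−4) = 384 ≡ 10, so v_4 = 10^{−1} = 10 (mod 11).
  i = 5 (α = 6): (6−4)(6−8)(6−10)(6−2) = 2·(−2)·(−4)·4 = 64 ≡ 9, so v_5 = 9^{−1} = 5 (mod 11).
  v = [4, 4, 10, 10, 5].
Step 2: syndromes of r = [8, 8, 7, 1, 4] (all sums mod 11).
  S_0 = Σ v_i r_i = 4·8 + 4·8 + 10·7 + 10·1 + 5·4 = 164 ≡ 10.
  S_1 = Σ v_i α_i r_i = 4·4·8 + 4·8·8 + 10·10·7 + 10·2·1 + 5·6·4 = 1224 ≡ 3.
  α_i^2 mod 11 = [5, 9, 1, 4, 3].
  S_2 = Σ v_i α_i^2 r_i = 4·5·8 + 4·9·8 + 10·1·7 + 10·4·1 + 5·3·4 = 618 ≡ 2.
  S = (10, 3, 2) ≠ 0, so r is not a codeword (an error is present).
Step 3: locate the error. For a single error e at position i, S_ℓ = v_i·e·α_i^ℓ, so α_err = S_1/S_0.
  S_0^{−1} = 10^{−1} = 10 (mod 11), so α_err = 3·10 = 30 ≡ 8 = α_2. Error position i = 2.
  Consistency check: S_2/S_1 = 2·4 = 8 ≡ 8 = α_err ✓ (single-error assumption holds).
Step 4: error magnitude e = S_0/v_2 = S_0·∏_{j≠2}(α_2 − α_j) = 10·3 = 30 ≡ 8 (mod 11).
Step 5: correct position 2: c_2 = r_2 − e = 8 − 8 ≡ 0 (mod 11). Hence c = [8, 0, 7, 1, 4].
  Check: interpolating c through the α_i gives m(x) = 5 + 9·x (degree < 2) with m(α_i) = c_i for every i, so c is indeed a codeword.


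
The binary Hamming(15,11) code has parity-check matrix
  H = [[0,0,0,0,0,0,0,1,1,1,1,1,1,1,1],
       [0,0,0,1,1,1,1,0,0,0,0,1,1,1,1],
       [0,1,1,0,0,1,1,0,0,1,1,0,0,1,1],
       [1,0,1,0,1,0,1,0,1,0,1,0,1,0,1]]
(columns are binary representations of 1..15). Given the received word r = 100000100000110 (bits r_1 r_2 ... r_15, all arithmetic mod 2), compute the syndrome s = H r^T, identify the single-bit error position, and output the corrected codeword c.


s = (0, 1, 0, 1)^T, error position = 5, corrected codeword c = 100010100000110

Compute s = H r^T mod 2 one row at a time:
  s_1 = 0 + 0 + 0 + 0 + 0 + 1 + 1 + 0 = 2 ≡ 0 (mod 2).
  s_2 = 0 + 0 + 0 + 1 + 0 + 1 + 1 + 0 = 3 ≡ 1 (mod 2).
  s_3 = 0 + 0 + 0 + 1 + 0 + 0 + 1 + 0 = 2 ≡ 0 (mod 2).
  s_4 = 1 + 0 + 0 + 1 + 0 + 0 + 1 + 0 = 3 ≡ 1 (mod 2).
s = (0, 1, 0, 1)^T — this equals column 5 of H (binary 0101), so error is at position 5.
Correct: flip bit 5 of r = 100000100000110 to get c = 100010100000110.


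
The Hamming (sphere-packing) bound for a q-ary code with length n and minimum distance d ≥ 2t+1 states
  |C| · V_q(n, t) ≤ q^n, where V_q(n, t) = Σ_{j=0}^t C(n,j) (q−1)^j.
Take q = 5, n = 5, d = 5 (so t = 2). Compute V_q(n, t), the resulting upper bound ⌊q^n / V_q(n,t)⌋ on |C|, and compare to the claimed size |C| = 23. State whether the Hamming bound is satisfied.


V_q(n, t) = 181, q^n = 3125, Hamming bound = 17, |C| = 23 > bound (violated).

Step 1: Compute V_q(n, t) = Σ_{j=0}^2 C(n, j) (q−1)^j.
  j = 0: C(5,0)·(4)^0 = 1·1 = 1.
  j = 1: C(5,1)·(4)^1 = 5·4 = 20.
  j = 2: C(5,2)·(4)^2 = 10·16 = 160.
  V_q(n, t) = 1 + 20 + 160 = 181.
Step 2: q^n = 5^5 = 3125.
Step 3: Hamming bound ⌊q^n / V_q(n,t)⌋ = ⌊3125/181⌋ = 17.
Step 4: Compare |C| = 23 to 17: violated.
The claimed |C| lies above the Hamming bound, so no 5-ary code of length 5 with d ≥ 5 can have 23 codewords.


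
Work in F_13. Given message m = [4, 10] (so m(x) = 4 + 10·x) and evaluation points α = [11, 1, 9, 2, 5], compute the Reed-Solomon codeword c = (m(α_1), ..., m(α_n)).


c = [10, 1, 3, 11, 2]

Message polynomial: m(x) = 4 + 10·x (mod 13).
For each evaluation point α_i, compute m(α_i) mod 13:
  α_1 = 11: Horner steps 10 → 10, so m(11) = 10.
  α_2 = 1: Horner steps 10 → 1, so m(1) = 1.
  α_3 = 9: Horner steps 10 → 3, so m(9) = 3.
  α_4 = 2: Horner steps 10 → 11, so m(2) = 11.
  α_5 = 5: Horner steps 10 → 2, so m(5) = 2.
Codeword c = [10, 1, 3, 11, 2] ∈ F_13^5.


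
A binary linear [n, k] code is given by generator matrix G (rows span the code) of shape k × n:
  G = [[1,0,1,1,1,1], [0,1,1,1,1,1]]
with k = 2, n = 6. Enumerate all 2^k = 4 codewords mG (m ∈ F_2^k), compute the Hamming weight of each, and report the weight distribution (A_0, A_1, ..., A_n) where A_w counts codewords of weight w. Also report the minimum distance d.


Weight distribution: A_0 = 1, A_2 = 1, A_5 = 2. Minimum distance d = 2.

Enumerate all 2^2 = 4 messages m ∈ F_2^2.
For each, compute codeword c = mG in F_2^6, then tally its weight.
  m = 00 → c = 000000, weight = 0.
  m = 10 → c = 101111, weight = 5.
  m = 01 → c = 011111, weight = 5.
  m = 11 → c = 110000, weight = 2.
Tally weights:
  weight 0: 1 codewords.
  weight 2: 1 codewords.
  weight 5: 2 codewords.
Minimum distance d = smallest w > 0 with A_w > 0 = 2.
Sanity: Σ A_w = 4 = 2^2 = 4 ✓.


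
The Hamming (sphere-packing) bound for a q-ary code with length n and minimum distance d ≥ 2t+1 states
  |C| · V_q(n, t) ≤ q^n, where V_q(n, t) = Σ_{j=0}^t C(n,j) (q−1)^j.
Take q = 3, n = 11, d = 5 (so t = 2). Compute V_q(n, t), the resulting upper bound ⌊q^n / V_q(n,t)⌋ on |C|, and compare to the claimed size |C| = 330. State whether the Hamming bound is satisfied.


V_q(n, t) = 243, q^n = 177147, Hamming bound = 729, |C| = 330 ≤ bound (satisfied).

Step 1: Compute V_q(n, t) = Σ_{j=0}^2 C(n, j) (q−1)^j.
  j = 0: C(11,0)·(2)^0 = 1·1 = 1.
  j = 1: C(11,1)·(2)^1 = 11·2 = 22.
  j = 2: C(11,2)·(2)^2 = 55·4 = 220.
  V_q(n, t) = 1 + 22 + 220 = 243.
Step 2: q^n = 3^11 = 177147.
Step 3: Hamming bound ⌊q^n / V_q(n,t)⌋ = ⌊177147/243⌋ = 729.
Step 4: Compare |C| = 330 to 729: satisfied.
The claimed |C| lies below the Hamming bound.


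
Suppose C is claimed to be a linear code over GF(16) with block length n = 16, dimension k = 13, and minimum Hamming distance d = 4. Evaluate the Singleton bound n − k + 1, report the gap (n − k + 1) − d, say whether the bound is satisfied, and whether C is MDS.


Singleton RHS = n − k + 1 = 4, slack = 0, bound satisfied, MDS.

Singleton bound: d ≤ n − k + 1.
Here n = 16, k = 13, so n − k + 1 = 4.
Given d = 4, check d ≤ 4: YES.
Slack = (n − k + 1) − d = 0.
The code is MDS (slack = 0).
Description: the claimed parameters are [16, 13, 4]_16; such a code would be MDS (meets Singleton bound).


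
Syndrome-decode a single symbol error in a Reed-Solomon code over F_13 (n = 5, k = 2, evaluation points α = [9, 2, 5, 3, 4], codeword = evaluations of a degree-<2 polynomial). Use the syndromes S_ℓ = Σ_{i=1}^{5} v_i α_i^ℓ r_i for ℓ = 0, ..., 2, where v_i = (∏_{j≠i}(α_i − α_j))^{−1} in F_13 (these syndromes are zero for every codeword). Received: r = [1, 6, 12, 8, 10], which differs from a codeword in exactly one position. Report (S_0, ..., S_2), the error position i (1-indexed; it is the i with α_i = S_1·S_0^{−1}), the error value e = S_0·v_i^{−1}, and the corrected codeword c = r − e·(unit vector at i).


S = (9, 3, 1), error at position 1, error magnitude e = 7, c = [7, 6, 12, 8, 10].

Step 1: column multipliers v_i = (∏_{j≠i}(α_i − α_j))^{−1} mod 13.
  i = 1 (α = 9): (9−2)(9−5)(9−3)(9−4) = 7·4·6·5 = 840 ≡ 8, so v_1 = 8^{−1} = 5 (mod 13).
  i = 2 (α = 2): (2−9)(2−5)(2−3)(2−4) = (−7)·(−3)·(−1)·(−2) = 42 ≡ 3, so v_2 = 3^{−1} = 9 (mod 13).
  i = 3 (α = 5): (5−9)(5−2)(5−3)(5−4) = (−4)·3·2·1 = −24 ≡ 2, so v_3 = 2^{−1} = 7 (mod 13).
  i = 4 (α = 3): (3−9)(3−2)(3−5)(3−4) = (−6)·1·(−2)·(−1) = −12 ≡ 1, so v_4 = 1^{−1} = 1 (mod 13).
  i = 5 (α = 4): (4−9)(4−2)(4−5)(4−3) = (−5)·2·(−1)·1 = 10 ≡ 10, so v_5 = 10^{−1} = 4 (mod 13).
  v = [5, 9, 7, 1, 4].
Step 2: syndromes of r = [1, 6, 12, 8, 10] (all sums mod 13).
  S_0 = Σ v_i r_i = 5·1 + 9·6 + 7·12 + 1·8 + 4·10 = 191 ≡ 9.
  S_1 = Σ v_i α_i r_i = 5·9·1 + 9·2·6 + 7·5·12 + 1·3·8 + 4·4·10 = 757 ≡ 3.
  α_i^2 mod 13 = [3, 4, 12, 9, 3].
  S_2 = Σ v_i α_i^2 r_i = 5·3·1 + 9·4·6 + 7·12·12 + 1·9·8 + 4·3·10 = 1431 ≡ 1.
  S = (9, 3, 1) ≠ 0, so r is not a codeword (an error is present).
Step 3: locate the error. For a single error e at position i, S_ℓ = v_i·e·α_i^ℓ, so α_err = S_1/S_0.
  S_0^{−1} = 9^{−1} = 3 (mod 13), so α_err = 3·3 = 9 ≡ 9 = α_1. Error position i = 1.
  Consistency check: S_2/S_1 = 1·9 = 9 ≡ 9 = α_err ✓ (single-error assumption holds).
Step 4: error magnitude e = S_0/v_1 = S_0·∏_{j≠1}(α_1 − α_j) = 9·8 = 72 ≡ 7 (mod 13).
Step 5: correct position 1: c_1 = r_1 − e = 1 − 7 ≡ 7 (mod 13). Hence c = [7, 6, 12, 8, 10].
  Check: interpolating c through the α_i gives m(x) = 2 + 2·x (degree < 2) with m(α_i) = c_i for every i, so c is indeed a codeword.


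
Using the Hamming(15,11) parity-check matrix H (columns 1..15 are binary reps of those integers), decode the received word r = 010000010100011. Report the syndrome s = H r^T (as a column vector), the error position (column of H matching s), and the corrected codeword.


s = (0, 0, 0, 1)^T, error position = 1, corrected codeword c = 110000010100011

Compute s = H r^T mod 2 one row at a time:
  s_1 = 1 + 0 + 1 + 0 + 0 + 0 + 1 + 1 = 4 ≡ 0 (mod 2).
  s_2 = 0 + 0 + 0 + 0 + 0 + 0 + 1 + 1 = 2 ≡ 0 (mod 2).
  s_3 = 1 + 0 + 0 + 0 + 1 + 0 + 1 + 1 = 4 ≡ 0 (mod 2).
  s_4 = 0 + 0 + 0 + 0 + 0 + 0 + 0 + 1 = 1 ≡ 1 (mod 2).
s = (0, 0, 0, 1)^T — this equals column 1 of H (binary 0001), so error is at position 1.
Correct: flip bit 1 of r = 010000010100011 to get c = 110000010100011.


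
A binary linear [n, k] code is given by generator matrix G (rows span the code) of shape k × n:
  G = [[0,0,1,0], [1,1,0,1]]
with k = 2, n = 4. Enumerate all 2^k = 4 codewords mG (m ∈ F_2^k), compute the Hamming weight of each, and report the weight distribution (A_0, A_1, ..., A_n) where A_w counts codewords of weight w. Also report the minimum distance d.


Weight distribution: A_0 = 1, A_1 = 1, A_3 = 1, A_4 = 1. Minimum distance d = 1.

Enumerate all 2^2 = 4 messages m ∈ F_2^2.
For each, compute codeword c = mG in F_2^4, then tally its weight.
  m = 00 → c = 0000, weight = 0.
  m = 10 → c = 0010, weight = 1.
  m = 01 → c = 1101, weight = 3.
  m = 11 → c = 1111, weight = 4.
Tally weights:
  weight 0: 1 codewords.
  weight 1: 1 codewords.
  weight 3: 1 codewords.
  weight 4: 1 codewords.
Minimum distance d = smallest w > 0 with A_w > 0 = 1.
Sanity: Σ A_w = 4 = 2^2 = 4 ✓.


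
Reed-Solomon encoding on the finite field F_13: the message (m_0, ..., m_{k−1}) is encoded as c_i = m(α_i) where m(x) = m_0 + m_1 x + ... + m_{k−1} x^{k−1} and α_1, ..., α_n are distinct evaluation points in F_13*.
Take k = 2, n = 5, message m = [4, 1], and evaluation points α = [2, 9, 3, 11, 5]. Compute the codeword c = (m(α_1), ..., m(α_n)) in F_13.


c = [6, 0, 7, 2, 9]

Message polynomial: m(x) = 4 + 1·x (mod 13).
For each evaluation point α_i, compute m(α_i) mod 13:
  α_1 = 2: Horner steps 1 → 6, so m(2) = 6.
  α_2 = 9: Horner steps 1 → 0, so m(9) = 0.
  α_3 = 3: Horner steps 1 → 7, so m(3) = 7.
  α_4 = 11: Horner steps 1 → 2, so m(11) = 2.
  α_5 = 5: Horner steps 1 → 9, so m(5) = 9.
Codeword c = [6, 0, 7, 2, 9] ∈ F_13^5.


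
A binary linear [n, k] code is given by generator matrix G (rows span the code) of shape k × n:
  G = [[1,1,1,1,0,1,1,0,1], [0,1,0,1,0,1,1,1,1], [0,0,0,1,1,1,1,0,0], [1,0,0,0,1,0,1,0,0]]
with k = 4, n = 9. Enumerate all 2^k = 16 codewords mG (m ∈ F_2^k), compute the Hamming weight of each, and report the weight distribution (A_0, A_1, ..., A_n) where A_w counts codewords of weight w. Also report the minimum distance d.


Weight distribution: A_0 = 1, A_3 = 3, A_4 = 5, A_5 = 2, A_6 = 2, A_7 = 3. Minimum distance d = 3.

Enumerate all 2^4 = 16 messages m ∈ F_2^4.
For each, compute codeword c = mG in F_2^9, then tally its weight.
  m = 0000 → c = 000000000, weight = 0.
  m = 1000 → c = 111101101, weight = 7.
  m = 0100 → c = 010101111, weight = 6.
  m = 1100 → c = 101000010, weight = 3.
  m = 0010 → c = 000111100, weight = 4.
  m = 1010 → c = 111010001, weight = 5.
  m = 0110 → c = 010010011, weight = 4.
  m = 1110 → c = 101111110, weight = 7.
  m = 0001 → c = 100010100, weight = 3.
  m = 1001 → c = 011111001, weight = 6.
  m = 0101 → c = 110111011, weight = 7.
  m = 1101 → c = 001010110, weight = 4.
  m = 0011 → c = 100101000, weight = 3.
  m = 1011 → c = 011000101, weight = 4.
  m = 0111 → c = 110000111, weight = 5.
  m = 1111 → c = 001101010, weight = 4.
Tally weights:
  weight 0: 1 codewords.
  weight 3: 3 codewords.
  weight 4: 5 codewords.
  weight 5: 2 codewords.
  weight 6: 2 codewords.
  weight 7: 3 codewords.
Minimum distance d = smallest w > 0 with A_w > 0 = 3.
Sanity: Σ A_w = 16 = 2^4 = 16 ✓.


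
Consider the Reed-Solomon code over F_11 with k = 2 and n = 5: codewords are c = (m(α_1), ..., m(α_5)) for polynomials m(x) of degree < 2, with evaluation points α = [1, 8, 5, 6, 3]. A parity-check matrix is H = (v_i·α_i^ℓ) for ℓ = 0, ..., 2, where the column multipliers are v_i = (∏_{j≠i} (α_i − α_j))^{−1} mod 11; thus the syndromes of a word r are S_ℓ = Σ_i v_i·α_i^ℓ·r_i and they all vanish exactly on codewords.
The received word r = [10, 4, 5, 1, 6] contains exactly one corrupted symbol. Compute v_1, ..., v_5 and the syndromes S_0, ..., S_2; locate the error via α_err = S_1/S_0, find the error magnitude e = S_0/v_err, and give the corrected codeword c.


S = (8, 2, 6), error at position 5, error magnitude e = 4, c = [10, 4, 5, 1, 2].

Step 1: column multipliers v_i = (∏_{j≠i}(α_i − α_j))^{−1} mod 11.
  i = 1 (α = 1): (1−8)(1−5)(1−6)(1−3) = (−7)·(−4)·(−5)·(−2) = 280 ≡ 5, so v_1 = 5^{−1} = 9 (mod 11).
  i = 2 (α = 8): (8−1)(8−5)(8−6)(8−3) = 7·3·2·5 = 210 ≡ 1, so v_2 = 1^{−1} = 1 (mod 11).
  i = 3 (α = 5): (5−1)(5−8)(5−6)(5−3) = 4·(−3)·(−1)·2 = 24 ≡ 2, so v_3 = 2^{−1} = 6 (mod 11).
  i = 4 (α = 6): (6−1)(6−8)(6−5)(6−3) = 5·(−2)·1·3 = −30 ≡ 3, so v_4 = 3^{−1} = 4 (mod 11).
  i = 5 (α = 3): (3−1)(3−8)(3−5)(3−6) = 2·(−5)·(−2)·(−3) = −60 ≡ 6, so v_5 = 6^{−1} = 2 (mod 11).
  v = [9, 1, 6, 4, 2].
Step 2: syndromes of r = [10, 4, 5, 1, 6] (all sums mod 11).
  S_0 = Σ v_i r_i = 9·10 + 1·4 + 6·5 + 4·1 + 2·6 = 140 ≡ 8.
  S_1 = Σ v_i α_i r_i = 9·1·10 + 1·8·4 + 6·5·5 + 4·6·1 + 2·3·6 = 332 ≡ 2.
  α_i^2 mod 11 = [1, 9, 3, 3, 9].
  S_2 = Σ v_i α_i^2 r_i = 9·1·10 + 1·9·4 + 6·3·5 + 4·3·1 + 2·9·6 = 336 ≡ 6.
  S = (8, 2, 6) ≠ 0, so r is not a codeword (an error is present).
Step 3: locate the error. For a single error e at position i, S_ℓ = v_i·e·α_i^ℓ, so α_err = S_1/S_0.
  S_0^{−1} = 8^{−1} = 7 (mod 11), so α_err = 2·7 = 14 ≡ 3 = α_5. Error position i = 5.
  Consistency check: S_2/S_1 = 6·6 = 36 ≡ 3 = α_err ✓ (single-error assumption holds).
Step 4: error magnitude e = S_0/v_5 = S_0·∏_{j≠5}(α_5 − α_j) = 8·6 = 48 ≡ 4 (mod 11).
Step 5: correct position 5: c_5 = r_5 − e = 6 − 4 ≡ 2 (mod 11). Hence c = [10, 4, 5, 1, 2].
  Check: interpolating c through the α_i gives m(x) = 3 + 7·x (degree < 2) with m(α_i) = c_i for every i, so c is indeed a codeword.


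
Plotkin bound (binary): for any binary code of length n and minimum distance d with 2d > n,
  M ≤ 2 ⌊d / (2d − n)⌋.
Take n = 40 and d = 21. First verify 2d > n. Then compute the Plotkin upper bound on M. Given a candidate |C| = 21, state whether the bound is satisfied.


Plotkin bound M ≤ 20; given |C| = 21 > bound (violated).

Check applicability: 2d = 42, n = 40.
2d − n = 2 > 0, so Plotkin applies.
Compute d/(2d−n) = 21/2 ≈ 10.5000.
⌊d/(2d−n)⌋ = 10.
Plotkin bound: M ≤ 2·10 = 20.
Given |C| = 21, check: VIOLATED.
This |C| is above the Plotkin bound, so no binary code with n = 40, d = 21 and 21 codewords exists.


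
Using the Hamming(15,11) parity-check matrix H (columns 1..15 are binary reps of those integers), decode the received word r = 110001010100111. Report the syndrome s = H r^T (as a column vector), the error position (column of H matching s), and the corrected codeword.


s = (1, 0, 1, 1)^T, error position = 11, corrected codeword c = 110001010110111

Compute s = H r^T mod 2 one row at a time:
  s_1 = 1 + 0 + 1 + 0 + 0 + 1 + 1 + 1 = 5 ≡ 1 (mod 2).
  s_2 = 0 + 0 + 1 + 0 + 0 + 1 + 1 + 1 = 4 ≡ 0 (mod 2).
  s_3 = 1 + 0 + 1 + 0 + 1 + 0 + 1 + 1 = 5 ≡ 1 (mod 2).
  s_4 = 1 + 0 + 0 + 0 + 0 + 0 + 1 + 1 = 3 ≡ 1 (mod 2).
s = (1, 0, 1, 1)^T — this equals column 11 of H (binary 1011), so error is at position 11.
Correct: flip bit 11 of r = 110001010100111 to get c = 110001010110111.


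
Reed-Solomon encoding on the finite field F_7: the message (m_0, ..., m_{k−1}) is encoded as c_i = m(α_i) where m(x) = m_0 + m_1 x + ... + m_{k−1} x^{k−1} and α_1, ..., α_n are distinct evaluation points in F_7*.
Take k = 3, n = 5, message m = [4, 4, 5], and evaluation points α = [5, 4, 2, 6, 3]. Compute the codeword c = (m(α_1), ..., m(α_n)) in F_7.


c = [2, 2, 4, 5, 5]

Message polynomial: m(x) = 4 + 4·x + 5·x^2 (mod 7).
For each evaluation point α_i, compute m(α_i) mod 7:
  α_1 = 5: Horner steps 5 → 1 → 2, so m(5) = 2.
  α_2 = 4: Horner steps 5 → 3 → 2, so m(4) = 2.
  α_3 = 2: Horner steps 5 → 0 → 4, so m(2) = 4.
  α_4 = 6: Horner steps 5 → 6 → 5, so m(6) = 5.
  α_5 = 3: Horner steps 5 → 5 → 5, so m(3) = 5.
Codeword c = [2, 2, 4, 5, 5] ∈ F_7^5.


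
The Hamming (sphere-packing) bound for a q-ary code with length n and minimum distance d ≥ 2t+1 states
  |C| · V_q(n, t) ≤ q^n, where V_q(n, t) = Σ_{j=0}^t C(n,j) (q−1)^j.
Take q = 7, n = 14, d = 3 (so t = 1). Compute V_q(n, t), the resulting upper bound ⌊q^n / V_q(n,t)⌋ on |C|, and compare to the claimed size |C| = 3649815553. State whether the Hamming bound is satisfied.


V_q(n, t) = 85, q^n = 678223072849, Hamming bound = 7979094974, |C| = 3649815553 ≤ bound (satisfied).

Step 1: Compute V_q(n, t) = Σ_{j=0}^1 C(n, j) (q−1)^j.
  j = 0: C(14,0)·(6)^0 = 1·1 = 1.
  j = 1: C(14,1)·(6)^1 = 14·6 = 84.
  V_q(n, t) = 1 + 84 = 85.
Step 2: q^n = 7^14 = 678223072849.
Step 3: Hamming bound ⌊q^n / V_q(n,t)⌋ = ⌊678223072849/85⌋ = 7979094974.
Step 4: Compare |C| = 3649815553 to 7979094974: satisfied.
The claimed |C| lies below the Hamming bound.


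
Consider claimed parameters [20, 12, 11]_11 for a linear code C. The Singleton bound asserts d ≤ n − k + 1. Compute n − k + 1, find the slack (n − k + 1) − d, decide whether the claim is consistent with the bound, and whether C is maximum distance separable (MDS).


Singleton RHS = n − k + 1 = 9, slack = -2, bound violated (no such code; not MDS).

Singleton bound: d ≤ n − k + 1.
Here n = 20, k = 12, so n − k + 1 = 9.
Given d = 11, check d ≤ 9: NO.
Slack = (n − k + 1) − d = -2.
The slack is negative: d = 11 exceeds n − k + 1 = 9 by 2, so the Singleton bound is violated and no linear [20, 12, 11]_11 code can exist. In particular it is not MDS (MDS requires d = n − k + 1 exactly).
Description: the claimed parameters are [20, 12, 11]_11; such a code would be impossible (violates the Singleton bound).


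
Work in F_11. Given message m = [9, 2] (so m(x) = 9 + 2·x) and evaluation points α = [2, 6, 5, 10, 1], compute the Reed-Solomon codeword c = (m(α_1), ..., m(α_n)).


c = [2, 10, 8, 7, 0]

Message polynomial: m(x) = 9 + 2·x (mod 11).
For each evaluation point α_i, compute m(α_i) mod 11:
  α_1 = 2: Horner steps 2 → 2, so m(2) = 2.
  α_2 = 6: Horner steps 2 → 10, so m(6) = 10.
  α_3 = 5: Horner steps 2 → 8, so m(5) = 8.
  α_4 = 10: Horner steps 2 → 7, so m(10) = 7.
  α_5 = 1: Horner steps 2 → 0, so m(1) = 0.
Codeword c = [2, 10, 8, 7, 0] ∈ F_11^5.


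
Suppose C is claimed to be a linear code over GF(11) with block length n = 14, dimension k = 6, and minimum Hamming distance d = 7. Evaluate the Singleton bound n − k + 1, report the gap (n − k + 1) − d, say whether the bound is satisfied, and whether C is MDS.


Singleton RHS = n − k + 1 = 9, slack = 2, bound satisfied, not MDS.

Singleton bound: d ≤ n − k + 1.
Here n = 14, k = 6, so n − k + 1 = 9.
Given d = 7, check d ≤ 9: YES.
Slack = (n − k + 1) − d = 2.
The code is NOT MDS (slack = 2 > 0).
Description: the claimed parameters are [14, 6, 7]_11; such a code would be non-MDS.


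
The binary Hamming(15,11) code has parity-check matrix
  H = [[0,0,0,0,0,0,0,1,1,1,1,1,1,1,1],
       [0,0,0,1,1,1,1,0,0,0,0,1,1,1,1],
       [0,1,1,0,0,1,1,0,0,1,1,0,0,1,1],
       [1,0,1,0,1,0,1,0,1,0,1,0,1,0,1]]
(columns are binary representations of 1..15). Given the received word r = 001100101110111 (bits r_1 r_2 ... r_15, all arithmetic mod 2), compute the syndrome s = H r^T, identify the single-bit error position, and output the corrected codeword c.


s = (0, 1, 0, 0)^T, error position = 4, corrected codeword c = 001000101110111

Compute s = H r^T mod 2 one row at a time:
  s_1 = 0 + 1 + 1 + 1 + 0 + 1 + 1 + 1 = 6 ≡ 0 (mod 2).
  s_2 = 1 + 0 + 0 + 1 + 0 + 1 + 1 + 1 = 5 ≡ 1 (mod 2).
  s_3 = 0 + 1 + 0 + 1 + 1 + 1 + 1 + 1 = 6 ≡ 0 (mod 2).
  s_4 = 0 + 1 + 0 + 1 + 1 + 1 + 1 + 1 = 6 ≡ 0 (mod 2).
s = (0, 1, 0, 0)^T — this equals column 4 of H (binary 0100), so error is at position 4.
Correct: flip bit 4 of r = 001100101110111 to get c = 001000101110111.


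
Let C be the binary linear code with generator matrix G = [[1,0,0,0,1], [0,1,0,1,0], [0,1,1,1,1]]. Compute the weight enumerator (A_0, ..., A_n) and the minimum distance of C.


Weight distribution: A_0 = 1, A_2 = 4, A_4 = 3. Minimum distance d = 2.

Enumerate all 2^3 = 8 messages m ∈ F_2^3.
For each, compute codeword c = mG in F_2^5, then tally its weight.
  m = 000 → c = 00000, weight = 0.
  m = 100 → c = 10001, weight = 2.
  m = 010 → c = 01010, weight = 2.
  m = 110 → c = 11011, weight = 4.
  m = 001 → c = 01111, weight = 4.
  m = 101 → c = 11110, weight = 4.
  m = 011 → c = 00101, weight = 2.
  m = 111 → c = 10100, weight = 2.
Tally weights:
  weight 0: 1 codewords.
  weight 2: 4 codewords.
  weight 4: 3 codewords.
Minimum distance d = smallest w > 0 with A_w > 0 = 2.
Sanity: Σ A_w = 8 = 2^3 = 8 ✓.


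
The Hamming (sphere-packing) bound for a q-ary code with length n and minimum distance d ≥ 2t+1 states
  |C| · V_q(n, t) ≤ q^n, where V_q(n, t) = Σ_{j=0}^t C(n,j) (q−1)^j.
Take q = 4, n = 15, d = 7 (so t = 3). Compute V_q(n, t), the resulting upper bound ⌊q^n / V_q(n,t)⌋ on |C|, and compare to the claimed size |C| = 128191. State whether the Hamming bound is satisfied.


V_q(n, t) = 13276, q^n = 1073741824, Hamming bound = 80878, |C| = 128191 > bound (violated).

Step 1: Compute V_q(n, t) = Σ_{j=0}^3 C(n, j) (q−1)^j.
  j = 0: C(15,0)·(3)^0 = 1·1 = 1.
  j = 1: C(15,1)·(3)^1 = 15·3 = 45.
  j = 2: C(15,2)·(3)^2 = 105·9 = 945.
  j = 3: C(15,3)·(3)^3 = 455·27 = 12285.
  V_q(n, t) = 1 + 45 + 945 + 12285 = 13276.
Step 2: q^n = 4^15 = 1073741824.
Step 3: Hamming bound ⌊q^n / V_q(n,t)⌋ = ⌊1073741824/13276⌋ = 80878.
Step 4: Compare |C| = 128191 to 80878: violated.
The claimed |C| lies above the Hamming bound, so no 4-ary code of length 15 with d ≥ 7 can have 128191 codewords.


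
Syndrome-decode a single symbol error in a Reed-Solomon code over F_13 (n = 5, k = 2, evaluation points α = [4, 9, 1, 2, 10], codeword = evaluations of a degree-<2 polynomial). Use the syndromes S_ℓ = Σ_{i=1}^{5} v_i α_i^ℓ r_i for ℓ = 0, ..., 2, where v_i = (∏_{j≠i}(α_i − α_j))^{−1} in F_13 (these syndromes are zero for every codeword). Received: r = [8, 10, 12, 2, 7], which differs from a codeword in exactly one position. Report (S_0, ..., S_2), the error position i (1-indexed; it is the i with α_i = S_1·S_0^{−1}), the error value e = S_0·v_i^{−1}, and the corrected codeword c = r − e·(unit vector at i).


S = (11, 6, 8), error at position 5, error magnitude e = 7, c = [8, 10, 12, 2, 0].

Step 1: column multipliers v_i = (∏_{j≠i}(α_i − α_j))^{−1} mod 13.
  i = 1 (α = 4): (4−9)(4−1)(4−2)(4−10) = (−5)·3·2·(−6) = 180 ≡ 11, so v_1 = 11^{−1} = 6 (mod 13).
  i = 2 (α = 9): (9−4)(9−1)(9−2)(9−10) = 5·8·7·(−1) = −280 ≡ 6, so v_2 = 6^{−1} = 11 (mod 13).
  i = 3 (α = 1): (1−4)(1−9)(1−2)(1−10) = (−3)·(−8)·(−1)·(−9) = 216 ≡ 8, so v_3 = 8^{−1} = 5 (mod 13).
  i = 4 (α = 2): (2−4)(2−9)(2−1)(2−10) = (−2)·(−7)·1·(−8) = −112 ≡ 5, so v_4 = 5^{−1} = 8 (mod 13).
  i = 5 (α = 10): (10−4)(10−9)(10−1)(10−2) = 6·1·9·8 = 432 ≡ 3, so v_5 = 3^{−1} = 9 (mod 13).
  v = [6, 11, 5, 8, 9].
Step 2: syndromes of r = [8, 10, 12, 2, 7] (all sums mod 13).
  S_0 = Σ v_i r_i = 6·8 + 11·10 + 5·12 + 8·2 + 9·7 = 297 ≡ 11.
  S_1 = Σ v_i α_i r_i = 6·4·8 + 11·9·10 + 5·1·12 + 8·2·2 + 9·10·7 = 1904 ≡ 6.
  α_i^2 mod 13 = [3, 3, 1, 4, 9].
  S_2 = Σ v_i α_i^2 r_i = 6·3·8 + 11·3·10 + 5·1·12 + 8·4·2 + 9·9·7 = 1165 ≡ 8.
  S = (11, 6, 8) ≠ 0, so r is not a codeword (an error is present).
Step 3: locate the error. For a single error e at position i, S_ℓ = v_i·e·α_i^ℓ, so α_err = S_1/S_0.
  S_0^{−1} = 11^{−1} = 6 (mod 13), so α_err = 6·6 = 36 ≡ 10 = α_5. Error position i = 5.
  Consistency check: S_2/S_1 = 8·11 = 88 ≡ 10 = α_err ✓ (single-error assumption holds).
Step 4: error magnitude e = S_0/v_5 = S_0·∏_{j≠5}(α_5 − α_j) = 11·3 = 33 ≡ 7 (mod 13).
Step 5: correct position 5: c_5 = r_5 − e = 7 − 7 ≡ 0 (mod 13). Hence c = [8, 10, 12, 2, 0].
  Check: interpolating c through the α_i gives m(x) = 9 + 3·x (degree < 2) with m(α_i) = c_i for every i, so c is indeed a codeword.


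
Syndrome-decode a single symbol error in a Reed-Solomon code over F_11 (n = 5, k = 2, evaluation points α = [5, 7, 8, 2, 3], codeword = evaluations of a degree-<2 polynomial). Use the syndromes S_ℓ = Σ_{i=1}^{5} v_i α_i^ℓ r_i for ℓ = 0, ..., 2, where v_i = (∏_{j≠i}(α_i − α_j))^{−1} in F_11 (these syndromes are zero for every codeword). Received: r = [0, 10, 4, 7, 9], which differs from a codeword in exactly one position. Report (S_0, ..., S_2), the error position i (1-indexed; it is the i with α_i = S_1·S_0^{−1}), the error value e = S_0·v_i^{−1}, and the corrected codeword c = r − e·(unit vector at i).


S = (2, 6, 7), error at position 5, error magnitude e = 8, c = [0, 10, 4, 7, 1].

Step 1: column multipliers v_i = (∏_{j≠i}(α_i − α_j))^{−1} mod 11.
  i = 1 (α = 5): (5−7)(5−8)(5−2)(5−3) = (−2)·(−3)·3·2 = 36 ≡ 3, so v_1 = 3^{−1} = 4 (mod 11).
  i = 2 (α = 7): (7−5)(7−8)(7−2)(7−3) = 2·(−1)·5·4 = −40 ≡ 4, so v_2 = 4^{−1} = 3 (mod 11).
  i = 3 (α = 8): (8−5)(8−7)(8−2)(8−3) = 3·1·6·5 = 90 ≡ 2, so v_3 = 2^{−1} = 6 (mod 11).
  i = 4 (α = 2): (2−5)(2−7)(2−8)(2−3) = (−3)·(−5)·(−6)·(−1) = 90 ≡ 2, so v_4 = 2^{−1} = 6 (mod 11).
  i = 5 (α = 3): (3−5)(3−7)(3−8)(3−2) = (−2)·(−4)·(−5)·1 = −40 ≡ 4, so v_5 = 4^{−1} = 3 (mod 11).
  v = [4, 3, 6, 6, 3].
Step 2: syndromes of r = [0, 10, 4, 7, 9] (all sums mod 11).
  S_0 = Σ v_i r_i = 4·0 + 3·10 + 6·4 + 6·7 + 3·9 = 123 ≡ 2.
  S_1 = Σ v_i α_i r_i = 4·5·0 + 3·7·10 + 6·8·4 + 6·2·7 + 3·3·9 = 567 ≡ 6.
  α_i^2 mod 11 = [3, 5, 9, 4, 9].
  S_2 = Σ v_i α_i^2 r_i = 4·3·0 + 3·5·10 + 6·9·4 + 6·4·7 + 3·9·9 = 777 ≡ 7.
  S = (2, 6, 7) ≠ 0, so r is not a codeword (an error is present).
Step 3: locate the error. For a single error e at position i, S_ℓ = v_i·e·α_i^ℓ, so α_err = S_1/S_0.
  S_0^{−1} = 2^{−1} = 6 (mod 11), so α_err = 6·6 = 36 ≡ 3 = α_5. Error position i = 5.
  Consistency check: S_2/S_1 = 7·2 = 14 ≡ 3 = α_err ✓ (single-error assumption holds).
Step 4: error magnitude e = S_0/v_5 = S_0·∏_{j≠5}(α_5 − α_j) = 2·4 = 8 ≡ 8 (mod 11).
Step 5: correct position 5: c_5 = r_5 − e = 9 − 8 ≡ 1 (mod 11). Hence c = [0, 10, 4, 7, 1].
  Check: interpolating c through the α_i gives m(x) = 8 + 5·x (degree < 2) with m(α_i) = c_i for every i, so c is indeed a codeword.


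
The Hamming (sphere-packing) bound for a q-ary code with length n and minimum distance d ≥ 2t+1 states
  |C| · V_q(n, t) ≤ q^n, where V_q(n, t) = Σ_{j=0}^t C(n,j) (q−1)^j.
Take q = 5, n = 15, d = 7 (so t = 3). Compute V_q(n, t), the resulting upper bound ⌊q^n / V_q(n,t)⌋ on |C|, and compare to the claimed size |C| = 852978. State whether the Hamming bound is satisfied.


V_q(n, t) = 30861, q^n = 30517578125, Hamming bound = 988871, |C| = 852978 ≤ bound (satisfied).

Step 1: Compute V_q(n, t) = Σ_{j=0}^3 C(n, j) (q−1)^j.
  j = 0: C(15,0)·(4)^0 = 1·1 = 1.
  j = 1: C(15,1)·(4)^1 = 15·4 = 60.
  j = 2: C(15,2)·(4)^2 = 105·16 = 1680.
  j = 3: C(15,3)·(4)^3 = 455·64 = 29120.
  V_q(n, t) = 1 + 60 + 1680 + 29120 = 30861.
Step 2: q^n = 5^15 = 30517578125.
Step 3: Hamming bound ⌊q^n / V_q(n,t)⌋ = ⌊30517578125/30861⌋ = 988871.
Step 4: Compare |C| = 852978 to 988871: satisfied.
The claimed |C| lies below the Hamming bound.


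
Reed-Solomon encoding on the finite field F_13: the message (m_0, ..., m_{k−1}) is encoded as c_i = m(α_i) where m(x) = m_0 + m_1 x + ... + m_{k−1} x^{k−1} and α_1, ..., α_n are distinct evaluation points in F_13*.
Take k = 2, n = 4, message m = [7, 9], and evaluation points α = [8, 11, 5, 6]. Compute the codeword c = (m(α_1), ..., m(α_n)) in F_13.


c = [1, 2, 0, 9]

Message polynomial: m(x) = 7 + 9·x (mod 13).
For each evaluation point α_i, compute m(α_i) mod 13:
  α_1 = 8: Horner steps 9 → 1, so m(8) = 1.
  α_2 = 11: Horner steps 9 → 2, so m(11) = 2.
  α_3 = 5: Horner steps 9 → 0, so m(5) = 0.
  α_4 = 6: Horner steps 9 → 9, so m(6) = 9.
Codeword c = [1, 2, 0, 9] ∈ F_13^4.


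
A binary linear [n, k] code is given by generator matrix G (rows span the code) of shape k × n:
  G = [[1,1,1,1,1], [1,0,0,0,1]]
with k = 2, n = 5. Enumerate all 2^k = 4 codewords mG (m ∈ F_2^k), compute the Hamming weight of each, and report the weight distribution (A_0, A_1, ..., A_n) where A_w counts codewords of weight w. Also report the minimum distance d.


Weight distribution: A_0 = 1, A_2 = 1, A_3 = 1, A_5 = 1. Minimum distance d = 2.

Enumerate all 2^2 = 4 messages m ∈ F_2^2.
For each, compute codeword c = mG in F_2^5, then tally its weight.
  m = 00 → c = 00000, weight = 0.
  m = 10 → c = 11111, weight = 5.
  m = 01 → c = 10001, weight = 2.
  m = 11 → c = 01110, weight = 3.
Tally weights:
  weight 0: 1 codewords.
  weight 2: 1 codewords.
  weight 3: 1 codewords.
  weight 5: 1 codewords.
Minimum distance d = smallest w > 0 with A_w > 0 = 2.
Sanity: Σ A_w = 4 = 2^2 = 4 ✓.


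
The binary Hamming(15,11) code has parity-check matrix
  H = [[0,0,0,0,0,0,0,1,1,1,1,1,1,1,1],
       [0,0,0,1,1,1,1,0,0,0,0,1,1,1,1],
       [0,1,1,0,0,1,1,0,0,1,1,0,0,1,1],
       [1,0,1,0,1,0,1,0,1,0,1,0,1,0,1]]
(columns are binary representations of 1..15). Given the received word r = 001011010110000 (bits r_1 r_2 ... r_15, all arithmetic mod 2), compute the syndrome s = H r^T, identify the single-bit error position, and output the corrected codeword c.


s = (1, 0, 0, 1)^T, error position = 9, corrected codeword c = 001011011110000

Compute s = H r^T mod 2 one row at a time:
  s_1 = 1 + 0 + 1 + 1 + 0 + 0 + 0 + 0 = 3 ≡ 1 (mod 2).
  s_2 = 0 + 1 + 1 + 0 + 0 + 0 + 0 + 0 = 2 ≡ 0 (mod 2).
  s_3 = 0 + 1 + 1 + 0 + 1 + 1 + 0 + 0 = 4 ≡ 0 (mod 2).
  s_4 = 0 + 1 + 1 + 0 + 0 + 1 + 0 + 0 = 3 ≡ 1 (mod 2).
s = (1, 0, 0, 1)^T — this equals column 9 of H (binary 1001), so error is at position 9.
Correct: flip bit 9 of r = 001011010110000 to get c = 001011011110000.


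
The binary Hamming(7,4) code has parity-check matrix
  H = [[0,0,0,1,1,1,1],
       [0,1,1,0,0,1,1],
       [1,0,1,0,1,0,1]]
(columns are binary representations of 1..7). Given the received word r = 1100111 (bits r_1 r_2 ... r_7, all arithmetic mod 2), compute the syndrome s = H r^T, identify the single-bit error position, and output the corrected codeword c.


s = (1, 1, 1)^T, error position = 7, corrected codeword c = 1100110

Compute s = H r^T mod 2 one row at a time:
  s_1 = 0 + 1 + 1 + 1 = 3 ≡ 1 (mod 2).
  s_2 = 1 + 0 + 1 + 1 = 3 ≡ 1 (mod 2).
  s_3 = 1 + 0 + 1 + 1 = 3 ≡ 1 (mod 2).
s = (1, 1, 1)^T — this equals column 7 of H (binary 111), so error is at position 7.
Correct: flip bit 7 of r = 1100111 to get c = 1100110.


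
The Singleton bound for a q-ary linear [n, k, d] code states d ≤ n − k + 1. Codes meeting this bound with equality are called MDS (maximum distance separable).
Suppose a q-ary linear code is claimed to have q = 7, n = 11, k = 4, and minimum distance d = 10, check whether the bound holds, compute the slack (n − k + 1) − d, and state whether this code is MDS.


Singleton RHS = n − k + 1 = 8, slack = -2, bound violated (no such code; not MDS).

Singleton bound: d ≤ n − k + 1.
Here n = 11, k = 4, so n − k + 1 = 8.
Given d = 10, check d ≤ 8: NO.
Slack = (n − k + 1) − d = -2.
The slack is negative: d = 10 exceeds n − k + 1 = 8 by 2, so the Singleton bound is violated and no linear [11, 4, 10]_7 code can exist. In particular it is not MDS (MDS requires d = n − k + 1 exactly).
Description: the claimed parameters are [11, 4, 10]_7; such a code would be impossible (violates the Singleton bound).


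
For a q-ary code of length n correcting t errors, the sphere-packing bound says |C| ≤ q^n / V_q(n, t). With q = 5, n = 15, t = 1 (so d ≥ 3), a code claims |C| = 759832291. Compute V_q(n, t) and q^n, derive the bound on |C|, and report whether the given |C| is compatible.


V_q(n, t) = 61, q^n = 30517578125, Hamming bound = 500288165, |C| = 759832291 > bound (violated).

Step 1: Compute V_q(n, t) = Σ_{j=0}^1 C(n, j) (q−1)^j.
  j = 0: C(15,0)·(4)^0 = 1·1 = 1.
  j = 1: C(15,1)·(4)^1 = 15·4 = 60.
  V_q(n, t) = 1 + 60 = 61.
Step 2: q^n = 5^15 = 30517578125.
Step 3: Hamming bound ⌊q^n / V_q(n,t)⌋ = ⌊30517578125/61⌋ = 500288165.
Step 4: Compare |C| = 759832291 to 500288165: violated.
The claimed |C| lies above the Hamming bound, so no 5-ary code of length 15 with d ≥ 3 can have 759832291 codewords.
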